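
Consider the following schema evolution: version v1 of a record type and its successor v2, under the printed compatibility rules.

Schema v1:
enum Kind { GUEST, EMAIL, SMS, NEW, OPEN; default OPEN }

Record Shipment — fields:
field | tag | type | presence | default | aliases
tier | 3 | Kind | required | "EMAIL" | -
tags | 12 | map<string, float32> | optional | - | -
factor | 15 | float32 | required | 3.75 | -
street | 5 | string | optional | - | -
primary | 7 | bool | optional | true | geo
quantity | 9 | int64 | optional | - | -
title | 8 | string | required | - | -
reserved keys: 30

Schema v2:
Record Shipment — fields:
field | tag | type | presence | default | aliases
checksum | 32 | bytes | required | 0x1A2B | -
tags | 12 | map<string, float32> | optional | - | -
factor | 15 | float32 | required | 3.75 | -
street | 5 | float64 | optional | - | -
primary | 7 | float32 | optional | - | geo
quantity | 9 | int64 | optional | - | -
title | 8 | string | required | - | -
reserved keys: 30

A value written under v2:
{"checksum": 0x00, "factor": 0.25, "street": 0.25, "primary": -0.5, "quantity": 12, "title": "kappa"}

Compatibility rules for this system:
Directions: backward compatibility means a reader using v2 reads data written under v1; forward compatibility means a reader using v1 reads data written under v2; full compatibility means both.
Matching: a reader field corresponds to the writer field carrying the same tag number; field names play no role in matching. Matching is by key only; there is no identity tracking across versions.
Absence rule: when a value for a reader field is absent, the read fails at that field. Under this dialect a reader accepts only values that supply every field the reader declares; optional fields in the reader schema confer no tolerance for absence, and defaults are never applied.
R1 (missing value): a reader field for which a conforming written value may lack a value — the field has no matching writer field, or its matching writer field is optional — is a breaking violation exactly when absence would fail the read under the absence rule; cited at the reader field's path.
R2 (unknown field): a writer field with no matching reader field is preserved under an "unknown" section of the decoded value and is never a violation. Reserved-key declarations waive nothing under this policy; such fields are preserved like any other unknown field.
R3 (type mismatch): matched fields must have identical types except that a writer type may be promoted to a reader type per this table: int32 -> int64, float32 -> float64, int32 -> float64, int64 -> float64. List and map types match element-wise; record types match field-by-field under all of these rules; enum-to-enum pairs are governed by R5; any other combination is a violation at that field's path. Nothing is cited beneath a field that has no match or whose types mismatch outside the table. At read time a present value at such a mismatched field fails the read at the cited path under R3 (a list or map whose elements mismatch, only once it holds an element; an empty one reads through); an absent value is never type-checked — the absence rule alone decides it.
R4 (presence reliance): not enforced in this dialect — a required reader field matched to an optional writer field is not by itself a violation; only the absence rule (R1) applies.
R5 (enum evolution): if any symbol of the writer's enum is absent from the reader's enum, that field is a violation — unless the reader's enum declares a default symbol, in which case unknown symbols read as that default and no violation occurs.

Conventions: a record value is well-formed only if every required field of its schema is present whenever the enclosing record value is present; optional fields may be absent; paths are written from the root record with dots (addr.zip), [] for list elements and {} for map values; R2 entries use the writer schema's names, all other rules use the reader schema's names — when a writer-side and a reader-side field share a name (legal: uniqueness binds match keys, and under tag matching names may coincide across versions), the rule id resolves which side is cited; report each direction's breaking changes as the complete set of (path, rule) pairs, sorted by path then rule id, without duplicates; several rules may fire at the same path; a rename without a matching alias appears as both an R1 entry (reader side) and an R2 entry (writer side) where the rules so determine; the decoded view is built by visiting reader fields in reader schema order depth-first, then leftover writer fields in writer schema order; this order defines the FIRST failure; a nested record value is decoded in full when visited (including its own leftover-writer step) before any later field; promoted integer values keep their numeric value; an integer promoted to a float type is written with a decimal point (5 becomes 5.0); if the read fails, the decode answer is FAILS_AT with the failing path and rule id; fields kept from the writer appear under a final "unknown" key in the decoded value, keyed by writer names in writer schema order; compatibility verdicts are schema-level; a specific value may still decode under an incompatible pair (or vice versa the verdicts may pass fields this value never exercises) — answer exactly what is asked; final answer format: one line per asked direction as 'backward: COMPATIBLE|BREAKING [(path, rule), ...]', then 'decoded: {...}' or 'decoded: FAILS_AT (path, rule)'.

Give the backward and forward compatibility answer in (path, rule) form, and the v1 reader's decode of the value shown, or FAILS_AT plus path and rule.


the writer's type comes first in each Shipment pair
backward on Shipment — v2 reading data written by v1:
  no writer field matches reader checksum
  writer optional, map<string, float32> -> map<string, float32>: reader tags maps from writer tags
  writer required, float32 -> float32: reader factor maps from writer factor
  writer optional, string -> float64: reader street maps from writer street
  writer optional, bool -> float32: reader primary maps from writer primary
  writer optional, int64 -> int64: reader quantity maps from writer quantity
  writer required, string -> string: reader title maps from writer title
  leftover writer field: tier
  violation R1 at checksum
  violation R1 at primary
  violation R3 at primary
  violation R1 at quantity
  violation R1 at street
  violation R3 at street
  violation R1 at tags
  => backward: BREAKING (7)
forward on Shipment — v1 reading data written by v2:
  no writer field matches reader tier
  writer optional, map<string, float32> -> map<string, float32>: reader tags maps from writer tags
  writer required, float32 -> float32: reader factor maps from writer factor
  writer optional, float64 -> string: reader street maps from writer street
  writer optional, float32 -> bool: reader primary maps from writer primary
  writer optional, int64 -> int64: reader quantity maps from writer quantity
  writer required, string -> string: reader title maps from writer title
  leftover writer field: checksum
  violation R1 at primary
  violation R3 at primary
  violation R1 at quantity
  violation R1 at street
  violation R3 at street
  violation R1 at tags
  violation R1 at tier
  => forward: BREAKING (7)
migrating the Shipment value to v1:
  read fails at tier under R1 (no fill)
  => FAILS_AT (tier, R1)

backward: BREAKING [(checksum, R1), (primary, R1), (primary, R3), (quantity, R1), (street, R1), (street, R3), (tags, R1)]; forward: BREAKING [(primary, R1), (primary, R3), (quantity, R1), (street, R1), (street, R3), (tags, R1), (tier, R1)]; decoded: FAILS_AT (tier, R1)


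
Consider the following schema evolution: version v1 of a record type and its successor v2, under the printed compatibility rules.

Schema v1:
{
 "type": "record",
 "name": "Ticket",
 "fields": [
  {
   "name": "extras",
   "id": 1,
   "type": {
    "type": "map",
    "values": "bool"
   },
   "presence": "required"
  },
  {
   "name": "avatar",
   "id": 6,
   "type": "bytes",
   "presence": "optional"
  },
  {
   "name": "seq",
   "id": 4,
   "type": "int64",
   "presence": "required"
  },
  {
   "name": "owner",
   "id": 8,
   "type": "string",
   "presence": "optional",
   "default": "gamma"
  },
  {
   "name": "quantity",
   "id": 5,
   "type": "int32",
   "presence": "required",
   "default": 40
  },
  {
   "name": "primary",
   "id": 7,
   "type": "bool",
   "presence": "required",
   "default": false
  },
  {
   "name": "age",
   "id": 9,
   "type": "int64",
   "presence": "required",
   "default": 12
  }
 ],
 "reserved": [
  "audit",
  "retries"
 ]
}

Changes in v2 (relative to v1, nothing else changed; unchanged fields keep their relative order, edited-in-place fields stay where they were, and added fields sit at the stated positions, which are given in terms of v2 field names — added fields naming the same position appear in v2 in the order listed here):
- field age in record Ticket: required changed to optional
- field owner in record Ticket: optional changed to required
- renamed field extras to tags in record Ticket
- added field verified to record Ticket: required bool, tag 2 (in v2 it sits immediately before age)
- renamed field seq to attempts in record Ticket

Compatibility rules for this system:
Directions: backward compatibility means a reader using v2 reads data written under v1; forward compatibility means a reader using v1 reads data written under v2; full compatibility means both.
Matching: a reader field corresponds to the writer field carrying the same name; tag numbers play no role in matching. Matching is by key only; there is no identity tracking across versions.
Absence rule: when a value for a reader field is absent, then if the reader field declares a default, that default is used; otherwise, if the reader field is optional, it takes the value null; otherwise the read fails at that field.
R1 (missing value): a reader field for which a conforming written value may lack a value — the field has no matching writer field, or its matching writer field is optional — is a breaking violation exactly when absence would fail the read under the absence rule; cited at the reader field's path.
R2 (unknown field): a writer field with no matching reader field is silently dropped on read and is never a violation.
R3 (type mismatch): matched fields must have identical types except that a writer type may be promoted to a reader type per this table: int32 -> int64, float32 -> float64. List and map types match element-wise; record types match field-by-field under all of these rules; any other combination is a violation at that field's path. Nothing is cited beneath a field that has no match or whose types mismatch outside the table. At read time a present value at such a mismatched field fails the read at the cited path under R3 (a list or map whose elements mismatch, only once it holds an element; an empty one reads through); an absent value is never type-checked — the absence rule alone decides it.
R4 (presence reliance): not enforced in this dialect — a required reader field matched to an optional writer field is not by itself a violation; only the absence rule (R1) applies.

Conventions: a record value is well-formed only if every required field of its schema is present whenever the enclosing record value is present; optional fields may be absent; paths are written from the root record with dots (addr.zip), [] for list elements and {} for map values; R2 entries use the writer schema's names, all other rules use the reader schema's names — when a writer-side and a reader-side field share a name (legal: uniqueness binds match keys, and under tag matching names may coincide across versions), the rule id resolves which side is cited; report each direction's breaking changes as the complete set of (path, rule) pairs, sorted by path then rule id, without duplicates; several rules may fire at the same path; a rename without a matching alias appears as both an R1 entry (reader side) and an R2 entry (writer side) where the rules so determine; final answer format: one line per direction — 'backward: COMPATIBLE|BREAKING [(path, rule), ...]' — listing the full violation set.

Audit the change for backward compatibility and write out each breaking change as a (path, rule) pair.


the writer's type comes first in each Ticket pair
backward on Ticket — v2 reading data written by v1:
  no writer field matches reader tags
  avatar: bytes -> bytes, writer optional; from avatar
  no writer field matches reader attempts
  owner: string -> string, writer optional; from owner
  quantity: int32 -> int32, writer required; from quantity
  primary: bool -> bool, writer required; from primary
  no writer field matches reader verified
  age: int64 -> int64, writer required; from age
  leftover writer field: extras
  leftover writer field: seq
  rule R1 violated at attempts
  rule R1 violated at tags
  rule R1 violated at verified
  => 3 violation(s): backward is BREAKING for Ticket
ruling out the remaining Ticket differences:
  field age in record Ticket: required changed to optional -> inert for the asked Ticket verdict: nothing fires
  field owner in record Ticket: optional changed to required -> inert for the asked Ticket verdict: nothing fires

backward: BREAKING [(attempts, R1), (tags, R1), (verified, R1)]


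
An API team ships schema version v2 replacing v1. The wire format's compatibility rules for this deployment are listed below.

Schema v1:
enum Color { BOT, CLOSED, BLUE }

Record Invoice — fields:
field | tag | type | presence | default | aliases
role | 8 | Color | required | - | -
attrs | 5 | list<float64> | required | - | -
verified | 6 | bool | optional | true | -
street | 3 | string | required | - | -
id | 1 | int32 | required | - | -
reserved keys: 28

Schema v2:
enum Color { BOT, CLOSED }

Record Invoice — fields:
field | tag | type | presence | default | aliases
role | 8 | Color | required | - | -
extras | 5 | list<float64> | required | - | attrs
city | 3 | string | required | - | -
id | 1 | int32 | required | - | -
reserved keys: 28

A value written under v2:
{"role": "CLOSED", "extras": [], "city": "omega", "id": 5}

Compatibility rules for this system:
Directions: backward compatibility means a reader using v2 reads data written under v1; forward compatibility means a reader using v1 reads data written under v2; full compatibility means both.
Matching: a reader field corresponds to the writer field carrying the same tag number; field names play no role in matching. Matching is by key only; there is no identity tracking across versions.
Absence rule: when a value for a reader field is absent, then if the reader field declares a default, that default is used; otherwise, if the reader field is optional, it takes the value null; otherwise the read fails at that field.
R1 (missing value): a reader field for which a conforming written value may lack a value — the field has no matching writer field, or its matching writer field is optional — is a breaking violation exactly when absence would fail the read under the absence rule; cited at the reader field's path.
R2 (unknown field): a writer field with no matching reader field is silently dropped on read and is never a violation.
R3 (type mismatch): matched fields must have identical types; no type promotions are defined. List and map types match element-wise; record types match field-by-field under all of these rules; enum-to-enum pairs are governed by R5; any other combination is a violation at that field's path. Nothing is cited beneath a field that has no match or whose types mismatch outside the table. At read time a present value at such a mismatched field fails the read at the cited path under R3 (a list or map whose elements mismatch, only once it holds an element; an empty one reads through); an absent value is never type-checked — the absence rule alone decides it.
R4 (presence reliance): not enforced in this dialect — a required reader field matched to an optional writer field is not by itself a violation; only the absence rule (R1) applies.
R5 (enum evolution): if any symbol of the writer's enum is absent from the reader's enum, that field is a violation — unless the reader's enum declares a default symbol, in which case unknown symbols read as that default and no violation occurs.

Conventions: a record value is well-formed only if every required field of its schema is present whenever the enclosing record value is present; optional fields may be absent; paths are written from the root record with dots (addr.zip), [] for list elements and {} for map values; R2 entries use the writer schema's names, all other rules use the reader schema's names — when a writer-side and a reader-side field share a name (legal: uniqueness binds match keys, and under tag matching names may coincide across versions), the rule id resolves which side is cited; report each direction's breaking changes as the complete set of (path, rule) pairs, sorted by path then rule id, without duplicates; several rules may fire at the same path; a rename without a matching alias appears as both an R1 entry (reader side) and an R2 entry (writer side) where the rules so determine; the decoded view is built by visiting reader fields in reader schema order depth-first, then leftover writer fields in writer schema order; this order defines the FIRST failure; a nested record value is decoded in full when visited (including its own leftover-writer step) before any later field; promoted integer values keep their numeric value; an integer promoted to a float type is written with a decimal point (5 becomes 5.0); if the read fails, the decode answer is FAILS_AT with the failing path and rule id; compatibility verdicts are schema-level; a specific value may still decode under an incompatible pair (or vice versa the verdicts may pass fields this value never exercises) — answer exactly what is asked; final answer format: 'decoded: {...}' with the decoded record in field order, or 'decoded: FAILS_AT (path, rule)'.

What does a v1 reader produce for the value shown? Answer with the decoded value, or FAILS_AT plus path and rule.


decoded: {"role": "CLOSED", "attrs": [], "verified": true, "street": "omega", "id": 5}

the writer's type comes first in each Invoice pair
decode (reader v1):
  role := "CLOSED"
  attrs := [] (from writer extras)
  verified := true (missing; default applied)
  street := "omega" (from writer city)
  id := 5
  => decoded: {"role": "CLOSED", "attrs": [], "verified": true, "street": "omega", "id": 5}
the rest of the Invoice diff is inert for this question:
  renamed field attrs to extras in record Invoice (alias attrs declared on the renamed field) -> triggers nothing under the printed rules; the Invoice answer is the same either way
  enum Color (field role in record Invoice): symbol BLUE removed -> changes Invoice's schema-level verdicts only — the decode of this value is the same
  renamed field street to city in record Invoice -> triggers nothing under the printed rules; the Invoice answer is the same either way
  removed field verified from record Invoice -> triggers nothing under the printed rules; the Invoice answer is the same either way


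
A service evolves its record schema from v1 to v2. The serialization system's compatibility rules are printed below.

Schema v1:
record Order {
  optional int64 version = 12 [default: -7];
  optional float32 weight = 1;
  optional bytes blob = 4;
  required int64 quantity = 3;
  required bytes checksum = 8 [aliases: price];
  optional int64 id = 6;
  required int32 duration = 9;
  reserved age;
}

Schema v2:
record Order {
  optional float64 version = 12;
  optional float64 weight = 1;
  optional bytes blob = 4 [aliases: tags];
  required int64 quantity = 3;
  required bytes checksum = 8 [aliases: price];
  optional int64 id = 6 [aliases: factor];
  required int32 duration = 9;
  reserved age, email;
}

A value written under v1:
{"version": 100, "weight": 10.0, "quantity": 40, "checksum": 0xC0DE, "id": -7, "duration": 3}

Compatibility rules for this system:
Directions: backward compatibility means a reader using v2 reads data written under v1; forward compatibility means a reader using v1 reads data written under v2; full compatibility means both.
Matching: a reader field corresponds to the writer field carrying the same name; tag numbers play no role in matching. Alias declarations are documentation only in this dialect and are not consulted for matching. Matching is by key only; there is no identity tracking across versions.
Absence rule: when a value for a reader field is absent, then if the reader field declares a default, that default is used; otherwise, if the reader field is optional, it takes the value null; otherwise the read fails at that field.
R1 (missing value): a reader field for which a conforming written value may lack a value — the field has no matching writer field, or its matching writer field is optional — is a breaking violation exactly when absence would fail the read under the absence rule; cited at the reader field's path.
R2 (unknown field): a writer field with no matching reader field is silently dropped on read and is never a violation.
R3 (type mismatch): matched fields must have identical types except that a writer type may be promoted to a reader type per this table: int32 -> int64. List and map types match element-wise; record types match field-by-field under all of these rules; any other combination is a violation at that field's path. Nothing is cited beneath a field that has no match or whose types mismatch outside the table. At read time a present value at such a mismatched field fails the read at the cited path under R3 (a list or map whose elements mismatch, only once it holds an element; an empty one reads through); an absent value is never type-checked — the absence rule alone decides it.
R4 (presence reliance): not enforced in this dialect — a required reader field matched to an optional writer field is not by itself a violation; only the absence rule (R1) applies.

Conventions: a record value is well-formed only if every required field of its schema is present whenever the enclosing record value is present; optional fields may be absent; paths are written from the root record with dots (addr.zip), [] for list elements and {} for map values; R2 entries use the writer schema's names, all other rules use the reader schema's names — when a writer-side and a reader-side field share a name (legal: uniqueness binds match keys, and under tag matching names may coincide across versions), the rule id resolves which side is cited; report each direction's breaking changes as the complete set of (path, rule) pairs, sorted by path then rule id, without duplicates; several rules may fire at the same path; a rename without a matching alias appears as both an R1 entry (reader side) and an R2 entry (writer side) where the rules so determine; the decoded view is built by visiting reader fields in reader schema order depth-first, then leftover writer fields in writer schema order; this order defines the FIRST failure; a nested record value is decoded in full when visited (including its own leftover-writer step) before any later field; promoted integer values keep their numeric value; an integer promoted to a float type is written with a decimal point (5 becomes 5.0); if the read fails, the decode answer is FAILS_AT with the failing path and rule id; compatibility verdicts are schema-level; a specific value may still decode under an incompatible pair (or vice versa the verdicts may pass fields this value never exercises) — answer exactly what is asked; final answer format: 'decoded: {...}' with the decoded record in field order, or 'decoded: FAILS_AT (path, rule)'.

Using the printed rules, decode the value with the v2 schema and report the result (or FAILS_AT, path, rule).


decoded: FAILS_AT (version, R3)

each type pair in Order: writer, then reader
decoding the Order value with the v2 reader:
  read fails at version under R3
  => FAILS_AT (version, R3)
the rest of the Order diff is inert for this question:
  field weight in record Order: type float32 changed to float64 -> affects the rule determinations only; this particular Order value decodes identically


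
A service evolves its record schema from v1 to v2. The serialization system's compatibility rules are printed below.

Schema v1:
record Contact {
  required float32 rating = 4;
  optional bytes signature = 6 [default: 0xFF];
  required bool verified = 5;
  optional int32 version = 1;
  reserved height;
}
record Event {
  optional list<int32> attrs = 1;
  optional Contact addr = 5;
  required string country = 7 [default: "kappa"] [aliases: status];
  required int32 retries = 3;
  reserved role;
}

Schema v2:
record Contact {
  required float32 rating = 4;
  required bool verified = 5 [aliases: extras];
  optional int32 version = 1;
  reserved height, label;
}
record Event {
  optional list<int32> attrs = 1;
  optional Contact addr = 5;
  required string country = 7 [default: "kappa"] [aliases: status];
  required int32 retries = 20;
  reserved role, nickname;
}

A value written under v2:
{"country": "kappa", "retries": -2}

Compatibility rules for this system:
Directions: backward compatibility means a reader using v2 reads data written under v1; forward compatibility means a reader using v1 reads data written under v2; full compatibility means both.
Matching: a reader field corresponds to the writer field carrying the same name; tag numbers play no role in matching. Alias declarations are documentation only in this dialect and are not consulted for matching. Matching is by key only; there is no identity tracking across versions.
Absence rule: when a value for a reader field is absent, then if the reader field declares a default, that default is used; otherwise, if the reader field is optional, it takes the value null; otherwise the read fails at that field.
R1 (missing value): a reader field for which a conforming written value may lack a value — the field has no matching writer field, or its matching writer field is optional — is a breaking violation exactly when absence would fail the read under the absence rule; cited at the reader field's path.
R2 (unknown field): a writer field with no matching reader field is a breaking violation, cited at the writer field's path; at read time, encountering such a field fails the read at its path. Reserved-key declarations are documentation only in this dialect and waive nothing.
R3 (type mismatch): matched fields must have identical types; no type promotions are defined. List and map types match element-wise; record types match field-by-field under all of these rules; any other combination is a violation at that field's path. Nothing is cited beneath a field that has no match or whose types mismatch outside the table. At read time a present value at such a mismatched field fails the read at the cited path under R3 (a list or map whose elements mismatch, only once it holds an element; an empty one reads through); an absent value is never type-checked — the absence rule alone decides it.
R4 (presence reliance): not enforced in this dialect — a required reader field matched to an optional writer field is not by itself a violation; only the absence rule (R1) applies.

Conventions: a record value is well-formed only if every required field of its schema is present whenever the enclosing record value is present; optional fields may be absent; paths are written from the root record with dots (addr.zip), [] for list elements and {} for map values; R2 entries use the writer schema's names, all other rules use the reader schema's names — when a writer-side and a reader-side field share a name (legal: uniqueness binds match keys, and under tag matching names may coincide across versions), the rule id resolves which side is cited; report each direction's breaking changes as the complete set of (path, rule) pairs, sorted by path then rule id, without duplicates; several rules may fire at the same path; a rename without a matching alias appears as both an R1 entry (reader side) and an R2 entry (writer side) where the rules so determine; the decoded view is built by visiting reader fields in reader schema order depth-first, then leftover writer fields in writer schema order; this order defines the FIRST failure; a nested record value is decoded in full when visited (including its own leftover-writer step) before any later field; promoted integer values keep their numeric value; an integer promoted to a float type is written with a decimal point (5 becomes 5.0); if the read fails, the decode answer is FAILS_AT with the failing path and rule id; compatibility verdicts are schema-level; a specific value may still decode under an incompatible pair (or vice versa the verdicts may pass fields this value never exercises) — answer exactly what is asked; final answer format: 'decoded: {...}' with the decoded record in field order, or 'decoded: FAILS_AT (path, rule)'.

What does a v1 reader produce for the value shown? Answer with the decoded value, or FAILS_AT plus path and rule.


in Event below, arrows point writer -> reader
decode (reader v1):
  attrs := null (absent, optional -> null)
  addr := null (absent, optional -> null)
  country := "kappa"
  retries := -2
  => decoded: {"attrs": null, "addr": null, "country": "kappa", "retries": -2}
diffs on Event not affecting the asked answer:
  removed field signature from record Contact -> changes Event's schema-level verdicts only — the decode of this value is the same
  field retries in record Event: tag 3 changed to 20 -> fires no rule on Event under this dialect and leaves the result unchanged

decoded: {"attrs": null, "addr": null, "country": "kappa", "retries": -2}


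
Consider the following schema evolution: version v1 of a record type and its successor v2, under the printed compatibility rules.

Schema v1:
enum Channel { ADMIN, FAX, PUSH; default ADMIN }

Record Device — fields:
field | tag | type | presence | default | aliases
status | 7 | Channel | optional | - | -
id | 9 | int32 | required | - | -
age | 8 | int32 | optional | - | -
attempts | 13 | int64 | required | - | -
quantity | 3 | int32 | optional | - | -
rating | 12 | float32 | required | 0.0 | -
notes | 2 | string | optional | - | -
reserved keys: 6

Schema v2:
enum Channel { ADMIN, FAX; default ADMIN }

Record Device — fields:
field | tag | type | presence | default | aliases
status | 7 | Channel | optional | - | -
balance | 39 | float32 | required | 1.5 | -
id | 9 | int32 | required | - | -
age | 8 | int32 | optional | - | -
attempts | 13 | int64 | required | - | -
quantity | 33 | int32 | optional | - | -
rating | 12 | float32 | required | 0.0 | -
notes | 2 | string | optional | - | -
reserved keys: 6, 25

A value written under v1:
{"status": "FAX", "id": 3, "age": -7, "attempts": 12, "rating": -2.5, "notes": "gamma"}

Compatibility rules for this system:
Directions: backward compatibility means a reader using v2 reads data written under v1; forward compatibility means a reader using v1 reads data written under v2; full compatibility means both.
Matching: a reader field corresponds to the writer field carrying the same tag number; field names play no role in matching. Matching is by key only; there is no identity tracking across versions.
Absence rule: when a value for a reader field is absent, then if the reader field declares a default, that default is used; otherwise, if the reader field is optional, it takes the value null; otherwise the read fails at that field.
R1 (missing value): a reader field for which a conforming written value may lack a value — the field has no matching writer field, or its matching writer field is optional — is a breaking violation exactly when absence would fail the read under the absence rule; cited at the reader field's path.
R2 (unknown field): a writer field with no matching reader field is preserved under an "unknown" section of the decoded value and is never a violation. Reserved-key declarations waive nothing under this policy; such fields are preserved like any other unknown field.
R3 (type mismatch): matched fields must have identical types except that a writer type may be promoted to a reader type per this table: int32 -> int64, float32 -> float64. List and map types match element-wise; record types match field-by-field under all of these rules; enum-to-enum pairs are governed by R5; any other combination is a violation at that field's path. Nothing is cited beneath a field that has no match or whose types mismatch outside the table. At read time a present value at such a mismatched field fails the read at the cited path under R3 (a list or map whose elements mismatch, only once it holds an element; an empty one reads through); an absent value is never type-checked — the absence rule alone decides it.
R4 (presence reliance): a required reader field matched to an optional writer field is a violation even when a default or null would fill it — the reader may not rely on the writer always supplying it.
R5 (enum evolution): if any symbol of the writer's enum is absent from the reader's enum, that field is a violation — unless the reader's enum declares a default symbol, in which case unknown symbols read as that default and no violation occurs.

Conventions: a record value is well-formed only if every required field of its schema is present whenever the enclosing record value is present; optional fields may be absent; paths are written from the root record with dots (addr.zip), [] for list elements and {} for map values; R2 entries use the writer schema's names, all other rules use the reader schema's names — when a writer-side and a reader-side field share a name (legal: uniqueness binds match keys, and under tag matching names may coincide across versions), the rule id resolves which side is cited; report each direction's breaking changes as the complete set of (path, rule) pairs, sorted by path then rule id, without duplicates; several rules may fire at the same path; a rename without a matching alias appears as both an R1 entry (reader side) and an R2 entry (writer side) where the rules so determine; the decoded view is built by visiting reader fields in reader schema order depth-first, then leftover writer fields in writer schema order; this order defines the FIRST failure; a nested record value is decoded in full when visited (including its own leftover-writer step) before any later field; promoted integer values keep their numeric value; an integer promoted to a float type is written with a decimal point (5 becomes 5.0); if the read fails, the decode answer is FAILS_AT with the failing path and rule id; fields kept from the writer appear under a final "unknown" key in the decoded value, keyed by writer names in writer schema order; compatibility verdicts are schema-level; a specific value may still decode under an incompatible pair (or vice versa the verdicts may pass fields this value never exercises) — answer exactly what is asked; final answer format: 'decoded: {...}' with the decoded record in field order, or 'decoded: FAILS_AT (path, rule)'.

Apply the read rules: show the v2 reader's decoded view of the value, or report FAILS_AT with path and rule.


arrows below run writer -> reader for Device
decode walk for Device under reader schema v2:
  status := "FAX"
  balance := 1.5 (no value, default fills)
  id := 3
  age := -7
  attempts := 12
  quantity := null (not supplied -> null)
  rating := -2.5
  notes := "gamma"
  => decoded: {"status": "FAX", "balance": 1.5, "id": 3, "age": -7, "attempts": 12, "quantity": null, "rating": -2.5, "notes": "gamma"}
ruling out the remaining Device differences:
  field quantity in record Device: tag 3 changed to 33 -> fires no rule on Device under this dialect and leaves the result unchanged
  enum Channel (field status in record Device): symbol PUSH removed -> fires no rule on Device under this dialect and leaves the result unchanged

decoded: {"status": "FAX", "balance": 1.5, "id": 3, "age": -7, "attempts": 12, "quantity": null, "rating": -2.5, "notes": "gamma"}


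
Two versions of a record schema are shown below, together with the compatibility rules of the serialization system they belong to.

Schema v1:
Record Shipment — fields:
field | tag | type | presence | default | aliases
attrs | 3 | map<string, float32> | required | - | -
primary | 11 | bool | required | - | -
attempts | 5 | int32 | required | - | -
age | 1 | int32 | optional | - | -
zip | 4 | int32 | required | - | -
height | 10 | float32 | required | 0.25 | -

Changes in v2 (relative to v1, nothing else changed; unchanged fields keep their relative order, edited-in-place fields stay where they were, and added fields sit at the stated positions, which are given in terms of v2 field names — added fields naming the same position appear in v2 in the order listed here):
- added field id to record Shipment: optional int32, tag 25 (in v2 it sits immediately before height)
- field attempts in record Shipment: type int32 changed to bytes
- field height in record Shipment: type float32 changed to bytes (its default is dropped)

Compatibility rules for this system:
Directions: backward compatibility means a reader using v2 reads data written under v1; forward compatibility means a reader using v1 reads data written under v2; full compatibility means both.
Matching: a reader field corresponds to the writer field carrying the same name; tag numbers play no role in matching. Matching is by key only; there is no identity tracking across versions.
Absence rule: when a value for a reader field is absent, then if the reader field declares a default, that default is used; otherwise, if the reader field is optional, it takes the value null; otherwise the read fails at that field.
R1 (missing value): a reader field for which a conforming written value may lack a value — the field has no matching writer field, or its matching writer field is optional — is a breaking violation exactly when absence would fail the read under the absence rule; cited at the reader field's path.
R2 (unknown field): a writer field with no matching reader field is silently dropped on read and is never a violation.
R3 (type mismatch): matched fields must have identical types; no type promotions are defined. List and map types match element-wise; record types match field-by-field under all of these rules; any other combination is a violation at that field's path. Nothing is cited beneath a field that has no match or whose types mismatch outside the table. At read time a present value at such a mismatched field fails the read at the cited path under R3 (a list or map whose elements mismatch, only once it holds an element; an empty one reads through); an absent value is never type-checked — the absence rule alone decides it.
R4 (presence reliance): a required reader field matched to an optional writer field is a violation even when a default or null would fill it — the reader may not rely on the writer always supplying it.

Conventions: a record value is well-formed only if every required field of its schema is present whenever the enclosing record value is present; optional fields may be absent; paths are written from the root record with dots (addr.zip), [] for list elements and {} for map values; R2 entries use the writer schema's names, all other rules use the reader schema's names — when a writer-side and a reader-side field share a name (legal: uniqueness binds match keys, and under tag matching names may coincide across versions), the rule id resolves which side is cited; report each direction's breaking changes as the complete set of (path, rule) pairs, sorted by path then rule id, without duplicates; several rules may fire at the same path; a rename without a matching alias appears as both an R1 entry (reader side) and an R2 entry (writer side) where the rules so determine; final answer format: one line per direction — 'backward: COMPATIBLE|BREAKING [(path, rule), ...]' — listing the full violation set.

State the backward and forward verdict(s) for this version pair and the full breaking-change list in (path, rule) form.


backward: BREAKING [(attempts, R3), (height, R3)]; forward: BREAKING [(attempts, R3), (height, R3)]

each type pair in Shipment: writer, then reader
backward for Shipment (reader v2, writer v1):
  writer required, map<string, float32> -> map<string, float32>: reader attrs maps from writer attrs
  writer required, bool -> bool: reader primary maps from writer primary
  writer required, int32 -> bytes: reader attempts maps from writer attempts
  writer optional, int32 -> int32: reader age maps from writer age
  writer required, int32 -> int32: reader zip maps from writer zip
  no writer field matches reader id
  writer required, float32 -> bytes: reader height maps from writer height
  violation R3 at attempts
  violation R3 at height
  backward on Shipment therefore BREAKING (2)
forward for Shipment (reader v1, writer v2):
  writer required, map<string, float32> -> map<string, float32>: reader attrs maps from writer attrs
  writer required, bool -> bool: reader primary maps from writer primary
  writer required, bytes -> int32: reader attempts maps from writer attempts
  writer optional, int32 -> int32: reader age maps from writer age
  writer required, int32 -> int32: reader zip maps from writer zip
  writer required, bytes -> float32: reader height maps from writer height
  id (writer side), unknown to reader
  violation R3 at attempts
  violation R3 at height
  forward on Shipment therefore BREAKING (2)
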